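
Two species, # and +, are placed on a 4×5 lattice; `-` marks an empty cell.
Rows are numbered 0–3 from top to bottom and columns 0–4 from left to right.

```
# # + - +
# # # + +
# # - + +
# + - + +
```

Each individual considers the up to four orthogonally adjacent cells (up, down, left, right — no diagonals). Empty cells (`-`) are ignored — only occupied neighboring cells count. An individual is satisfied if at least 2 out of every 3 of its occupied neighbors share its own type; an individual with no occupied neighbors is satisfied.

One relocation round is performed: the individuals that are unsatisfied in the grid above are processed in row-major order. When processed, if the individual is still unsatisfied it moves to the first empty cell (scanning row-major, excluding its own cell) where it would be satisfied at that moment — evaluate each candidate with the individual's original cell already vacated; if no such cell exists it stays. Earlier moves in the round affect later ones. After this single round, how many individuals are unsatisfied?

0

Initially unsatisfied (in order): (0,2), (1,2), (3,0), (3,1).
  (0,2) → (0,3).
  (1,2): no empty cell satisfies it; stays.
  (3,0) → (0,2).
  (3,1) → (3,2).
Resulting grid:
# # # + +
# # # + +
# # - + +
- - + + +
All satisfied now.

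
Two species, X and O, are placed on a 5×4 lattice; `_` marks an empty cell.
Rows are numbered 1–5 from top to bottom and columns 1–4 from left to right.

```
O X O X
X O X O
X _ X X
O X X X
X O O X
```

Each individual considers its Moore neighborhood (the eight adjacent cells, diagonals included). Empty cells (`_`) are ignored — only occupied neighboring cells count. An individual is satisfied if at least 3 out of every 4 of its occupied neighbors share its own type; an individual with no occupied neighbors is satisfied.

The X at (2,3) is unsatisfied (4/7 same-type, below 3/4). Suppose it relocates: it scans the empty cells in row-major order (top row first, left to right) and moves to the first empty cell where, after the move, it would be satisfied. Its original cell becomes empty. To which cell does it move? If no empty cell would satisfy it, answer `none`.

Vacating (2,3). Empty cells in order:
  (3,2): 5/7 same-type → still unsatisfied.

none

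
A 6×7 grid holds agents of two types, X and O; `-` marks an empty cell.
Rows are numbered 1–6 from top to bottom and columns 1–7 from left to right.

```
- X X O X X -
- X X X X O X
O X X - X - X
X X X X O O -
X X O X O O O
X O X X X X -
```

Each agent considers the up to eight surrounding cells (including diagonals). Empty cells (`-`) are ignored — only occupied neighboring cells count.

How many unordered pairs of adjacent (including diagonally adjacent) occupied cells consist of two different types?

39

Scan each occupied cell's neighbors to the right and below (and the two forward diagonals) so each pair is counted once.
From row 1: 7 unlike of 18 pairs (running 7/18).
From row 2: 5 unlike of 16 pairs (running 12/34).
From row 3: 6 unlike of 14 pairs (running 18/48).
From row 4: 6 unlike of 22 pairs (running 24/70).
From row 5: 13 unlike of 23 pairs (running 37/93).
From row 6: 2 unlike of 5 pairs (running 39/98).
Total adjacent occupied pairs: 98; unlike-type pairs: 39.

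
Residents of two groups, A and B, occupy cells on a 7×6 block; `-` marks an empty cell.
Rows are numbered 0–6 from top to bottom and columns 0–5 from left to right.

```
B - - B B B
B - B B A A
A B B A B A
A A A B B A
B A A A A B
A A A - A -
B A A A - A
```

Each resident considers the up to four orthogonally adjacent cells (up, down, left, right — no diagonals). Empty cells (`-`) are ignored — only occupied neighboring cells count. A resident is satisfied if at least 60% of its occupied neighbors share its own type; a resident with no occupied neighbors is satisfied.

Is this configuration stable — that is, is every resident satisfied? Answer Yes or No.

No

Row 0: (0,0)B 1/1 satisfied · (0,3)B 2/2 satisfied · (0,4)B 2/3 satisfied · (0,5)B 1/2 not
Row 1: (1,0)B 1/2 not · (1,2)B 2/2 satisfied · (1,3)B 2/4 not · (1,4)A 1/4 not · (1,5)A 2/3 satisfied
Row 2: (2,0)A 1/3 not · (2,1)B 1/3 not · (2,2)B 2/4 not · (2,3)A 0/4 not · (2,4)B 1/4 not · (2,5)A 2/3 satisfied
Row 3: (3,0)A 2/3 satisfied · (3,1)A 3/4 satisfied · (3,2)A 2/4 not · (3,3)B 1/4 not · (3,4)B 2/4 not · (3,5)A 1/3 not
Row 4: (4,0)B 0/3 not · (4,1)A 3/4 satisfied · (4,2)A 4/4 satisfied · (4,3)A 2/3 satisfied · (4,4)A 2/4 not · (4,5)B 0/2 not
Row 5: (5,0)A 1/3 not · (5,1)A 4/4 satisfied · (5,2)A 3/3 satisfied · (5,4)A 1/1 satisfied
Row 6: (6,0)B 0/2 not · (6,1)A 2/3 satisfied · (6,2)A 3/3 satisfied · (6,3)A 1/1 satisfied · (6,5)A 0/0 satisfied
For instance (0,5) has only 1/2 same-type neighbors, below 3/5.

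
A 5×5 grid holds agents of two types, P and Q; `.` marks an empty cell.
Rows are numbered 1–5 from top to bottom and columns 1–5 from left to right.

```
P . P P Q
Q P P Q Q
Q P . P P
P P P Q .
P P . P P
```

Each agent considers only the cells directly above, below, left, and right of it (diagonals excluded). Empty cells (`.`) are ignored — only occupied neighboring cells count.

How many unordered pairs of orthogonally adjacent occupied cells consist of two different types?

Scan each occupied cell's neighbors to the right and below so each pair is counted once.
From row 1: 3 unlike of 6 pairs (running 3/6).
From row 2: 4 unlike of 8 pairs (running 7/14).
From row 3: 3 unlike of 5 pairs (running 10/19).
From row 4: 2 unlike of 6 pairs (running 12/25).
From row 5: 0 unlike of 2 pairs (running 12/27).
Total adjacent occupied pairs: 27; unlike-type pairs: 12.

12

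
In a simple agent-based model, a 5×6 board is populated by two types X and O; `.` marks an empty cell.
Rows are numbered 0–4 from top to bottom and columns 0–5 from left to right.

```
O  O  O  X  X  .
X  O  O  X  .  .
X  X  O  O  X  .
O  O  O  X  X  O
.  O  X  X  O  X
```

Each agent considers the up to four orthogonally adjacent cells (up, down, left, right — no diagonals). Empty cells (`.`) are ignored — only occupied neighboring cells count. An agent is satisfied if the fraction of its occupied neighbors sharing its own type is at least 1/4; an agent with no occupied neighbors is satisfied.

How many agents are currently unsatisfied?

3

(0,0)O 1/2 satisfied
(0,1)O 3/3 satisfied
(0,2)O 2/3 satisfied
(0,3)X 2/3 satisfied
(0,4)X 1/1 satisfied
(1,0)X 1/3 satisfied
(1,1)O 2/4 satisfied
(1,2)O 3/4 satisfied
(1,3)X 1/3 satisfied
(2,0)X 2/3 satisfied
(2,1)X 1/4 satisfied
(2,2)O 3/4 satisfied
(2,3)O 1/4 satisfied
(2,4)X 1/2 satisfied
(3,0)O 1/2 satisfied
(3,1)O 3/4 satisfied
(3,2)O 2/4 satisfied
(3,3)X 2/4 satisfied
(3,4)X 2/4 satisfied
(3,5)O 0/2 not
(4,1)O 1/2 satisfied
(4,2)X 1/3 satisfied
(4,3)X 2/3 satisfied
(4,4)O 0/3 not
(4,5)X 0/2 not
Unsatisfied: (3,5), (4,4), (4,5) — 3 in total.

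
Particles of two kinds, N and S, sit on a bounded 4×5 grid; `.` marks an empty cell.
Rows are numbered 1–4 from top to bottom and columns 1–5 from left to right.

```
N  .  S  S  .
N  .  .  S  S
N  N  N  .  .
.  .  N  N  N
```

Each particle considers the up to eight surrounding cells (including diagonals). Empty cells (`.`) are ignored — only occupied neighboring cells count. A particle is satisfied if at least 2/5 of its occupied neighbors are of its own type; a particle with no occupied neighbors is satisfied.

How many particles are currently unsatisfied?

Row 1: (1,1)N 1/1 ok · (1,3)S 2/2 ok · (1,4)S 3/3 ok
Row 2: (2,1)N 3/3 ok · (2,4)S 3/4 ok · (2,5)S 2/2 ok
Row 3: (3,1)N 2/2 ok · (3,2)N 4/4 ok · (3,3)N 3/4 ok
Row 4: (4,3)N 3/3 ok · (4,4)N 3/3 ok · (4,5)N 1/1 ok
Every one meets the threshold.

0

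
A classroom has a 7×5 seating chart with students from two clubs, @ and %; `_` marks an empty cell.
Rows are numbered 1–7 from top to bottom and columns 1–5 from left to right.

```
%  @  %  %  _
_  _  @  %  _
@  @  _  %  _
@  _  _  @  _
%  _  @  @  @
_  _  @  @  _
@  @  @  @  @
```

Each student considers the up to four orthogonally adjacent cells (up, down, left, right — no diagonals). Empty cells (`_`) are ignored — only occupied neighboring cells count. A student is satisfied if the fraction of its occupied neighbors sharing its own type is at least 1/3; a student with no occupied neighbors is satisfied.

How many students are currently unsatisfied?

(1,1)% 0/1 ✗
(1,2)@ 0/2 ✗
(1,3)% 1/3 ✓
(1,4)% 2/2 ✓
(2,3)@ 0/2 ✗
(2,4)% 2/3 ✓
(3,1)@ 2/2 ✓
(3,2)@ 1/1 ✓
(3,4)% 1/2 ✓
(4,1)@ 1/2 ✓
(4,4)@ 1/2 ✓
(5,1)% 0/1 ✗
(5,3)@ 2/2 ✓
(5,4)@ 4/4 ✓
(5,5)@ 1/1 ✓
(6,3)@ 3/3 ✓
(6,4)@ 3/3 ✓
(7,1)@ 1/1 ✓
(7,2)@ 2/2 ✓
(7,3)@ 3/3 ✓
(7,4)@ 3/3 ✓
(7,5)@ 1/1 ✓
Unsatisfied: (1,1), (1,2), (2,3), (5,1) — 4 in total.

4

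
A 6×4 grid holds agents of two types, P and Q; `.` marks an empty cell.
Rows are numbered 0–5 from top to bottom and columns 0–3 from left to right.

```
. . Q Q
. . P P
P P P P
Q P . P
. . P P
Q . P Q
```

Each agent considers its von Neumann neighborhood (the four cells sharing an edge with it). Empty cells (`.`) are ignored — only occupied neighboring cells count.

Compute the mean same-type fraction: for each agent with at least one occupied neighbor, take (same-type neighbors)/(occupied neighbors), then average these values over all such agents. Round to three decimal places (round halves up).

0.633

Row 0: (0,2)Q 1/2 · (0,3)Q 1/2
Row 1: (1,2)P 2/3 · (1,3)P 2/3
Row 2: (2,0)P 1/2 · (2,1)P 3/3 · (2,2)P 3/3 · (2,3)P 3/3
Row 3: (3,0)Q 0/2 · (3,1)P 1/2 · (3,3)P 2/2
Row 4: (4,2)P 2/2 · (4,3)P 2/3
Row 5: (5,0)Q — no occupied neighbors · (5,2)P 1/2 · (5,3)Q 0/2
Sum over 15 agents: 1/2 + 1/2 + 2/3 + 2/3 + 1/2 + 3/3 + 3/3 + 3/3 + 0/2 + 1/2 + 2/2 + 2/2 + 2/3 + 1/2 + 0/2 = 19/2; mean = 19/2 ÷ 15 = 19/30 = 0.633333… → 0.633.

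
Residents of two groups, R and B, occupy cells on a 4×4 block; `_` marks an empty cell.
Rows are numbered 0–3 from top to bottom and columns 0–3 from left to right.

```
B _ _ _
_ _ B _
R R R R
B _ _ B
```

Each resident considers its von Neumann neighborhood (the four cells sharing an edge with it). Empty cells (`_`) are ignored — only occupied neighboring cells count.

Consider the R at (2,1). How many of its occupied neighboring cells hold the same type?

2

Occupied neighbors of (2,1): (2,0)=R, (2,2)=R.
Same type (R): 2 of 2.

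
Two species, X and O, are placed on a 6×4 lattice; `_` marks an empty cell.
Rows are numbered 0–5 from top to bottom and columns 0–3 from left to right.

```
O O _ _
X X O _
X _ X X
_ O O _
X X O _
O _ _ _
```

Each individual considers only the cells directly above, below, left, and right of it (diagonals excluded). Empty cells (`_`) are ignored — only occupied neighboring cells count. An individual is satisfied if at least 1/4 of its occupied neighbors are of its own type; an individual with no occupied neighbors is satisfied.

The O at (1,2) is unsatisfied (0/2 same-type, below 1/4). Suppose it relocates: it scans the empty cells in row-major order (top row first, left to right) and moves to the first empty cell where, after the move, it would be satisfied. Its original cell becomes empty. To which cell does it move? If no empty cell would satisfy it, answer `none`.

Vacating (1,2). Empty cells in order:
  (0,2): 1/1 same-type → satisfied — stop here.

(0,2)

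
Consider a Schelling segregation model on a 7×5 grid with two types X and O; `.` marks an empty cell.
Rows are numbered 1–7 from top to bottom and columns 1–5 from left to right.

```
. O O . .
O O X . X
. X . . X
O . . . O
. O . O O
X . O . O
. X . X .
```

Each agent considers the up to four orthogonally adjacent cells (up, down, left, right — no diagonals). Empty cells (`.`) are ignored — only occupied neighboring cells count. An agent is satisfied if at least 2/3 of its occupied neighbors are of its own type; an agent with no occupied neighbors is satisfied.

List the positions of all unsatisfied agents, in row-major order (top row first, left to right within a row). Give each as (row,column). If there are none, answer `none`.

(1,3), (2,2), (2,3), (3,2), (3,5), (4,5)

(1,2)O 2/2 ✓
(1,3)O 1/2 ✗
(2,1)O 1/1 ✓
(2,2)O 2/4 ✗
(2,3)X 0/2 ✗
(2,5)X 1/1 ✓
(3,2)X 0/1 ✗
(3,5)X 1/2 ✗
(4,1)O 0/0 ✓
(4,5)O 1/2 ✗
(5,2)O 0/0 ✓
(5,4)O 1/1 ✓
(5,5)O 3/3 ✓
(6,1)X 0/0 ✓
(6,3)O 0/0 ✓
(6,5)O 1/1 ✓
(7,2)X 0/0 ✓
(7,4)X 0/0 ✓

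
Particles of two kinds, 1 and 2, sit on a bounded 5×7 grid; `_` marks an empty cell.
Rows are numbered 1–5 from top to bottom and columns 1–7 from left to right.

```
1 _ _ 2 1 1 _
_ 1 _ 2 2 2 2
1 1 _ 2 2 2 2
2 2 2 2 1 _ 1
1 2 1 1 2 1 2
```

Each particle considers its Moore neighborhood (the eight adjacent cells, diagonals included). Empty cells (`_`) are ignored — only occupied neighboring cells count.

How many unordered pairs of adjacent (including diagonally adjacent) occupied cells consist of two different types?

32

Scan each occupied cell's neighbors to the right and below (and the two forward diagonals) so each pair is counted once.
From row 1: 7 unlike of 11 pairs (running 7/11).
From row 2: 0 unlike of 15 pairs (running 7/26).
From row 3: 10 unlike of 17 pairs (running 17/43).
From row 4: 10 unlike of 20 pairs (running 27/63).
From row 5: 5 unlike of 6 pairs (running 32/69).
Total adjacent occupied pairs: 69; unlike-type pairs: 32.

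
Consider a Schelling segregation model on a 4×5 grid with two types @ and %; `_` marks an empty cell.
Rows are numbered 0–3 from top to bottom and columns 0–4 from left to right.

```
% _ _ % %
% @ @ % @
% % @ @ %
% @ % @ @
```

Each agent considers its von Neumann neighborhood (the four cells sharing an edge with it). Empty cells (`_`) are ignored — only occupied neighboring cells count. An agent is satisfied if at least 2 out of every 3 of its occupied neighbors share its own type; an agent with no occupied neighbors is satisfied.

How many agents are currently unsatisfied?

Row 0: (0,0)% 1/1 satisfied · (0,3)% 2/2 satisfied · (0,4)% 1/2 not
Row 1: (1,0)% 2/3 satisfied · (1,1)@ 1/3 not · (1,2)@ 2/3 satisfied · (1,3)% 1/4 not · (1,4)@ 0/3 not
Row 2: (2,0)% 3/3 satisfied · (2,1)% 1/4 not · (2,2)@ 2/4 not · (2,3)@ 2/4 not · (2,4)% 0/3 not
Row 3: (3,0)% 1/2 not · (3,1)@ 0/3 not · (3,2)% 0/3 not · (3,3)@ 2/3 satisfied · (3,4)@ 1/2 not
Unsatisfied: (0,4), (1,1), (1,3), (1,4), (2,1), (2,2), (2,3), (2,4), (3,0), (3,1), (3,2), (3,4) — 12 in total.

12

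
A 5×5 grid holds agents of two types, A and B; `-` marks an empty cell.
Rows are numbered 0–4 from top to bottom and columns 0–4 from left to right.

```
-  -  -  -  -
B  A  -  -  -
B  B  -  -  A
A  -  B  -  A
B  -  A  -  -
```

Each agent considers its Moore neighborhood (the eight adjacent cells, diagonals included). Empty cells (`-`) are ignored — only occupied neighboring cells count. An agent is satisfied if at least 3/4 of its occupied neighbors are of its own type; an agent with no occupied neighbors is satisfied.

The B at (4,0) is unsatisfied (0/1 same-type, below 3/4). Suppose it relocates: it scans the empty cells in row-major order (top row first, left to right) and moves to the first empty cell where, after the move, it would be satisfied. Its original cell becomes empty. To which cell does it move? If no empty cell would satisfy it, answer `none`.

(0,3)

Vacating (4,0). Empty cells in order:
  (0,0): 1/2 same-type → still unsatisfied.
  (0,1): 1/2 same-type → still unsatisfied.
  (0,2): 0/1 same-type → still unsatisfied.
  (0,3): 0/0 same-type → satisfied — stop here.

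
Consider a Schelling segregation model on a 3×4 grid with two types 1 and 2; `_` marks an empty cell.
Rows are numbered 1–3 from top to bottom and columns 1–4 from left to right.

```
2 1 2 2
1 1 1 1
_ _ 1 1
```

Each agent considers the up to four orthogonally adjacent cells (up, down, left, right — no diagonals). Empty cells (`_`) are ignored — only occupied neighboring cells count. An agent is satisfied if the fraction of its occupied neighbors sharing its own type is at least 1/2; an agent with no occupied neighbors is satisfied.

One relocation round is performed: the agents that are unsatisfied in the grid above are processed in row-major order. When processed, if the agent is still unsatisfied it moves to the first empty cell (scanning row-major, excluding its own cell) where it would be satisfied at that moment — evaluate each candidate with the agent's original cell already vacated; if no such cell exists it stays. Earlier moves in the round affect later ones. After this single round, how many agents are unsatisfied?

Initially unsatisfied (in order): (1,1), (1,2), (1,3).
  (1,1): no empty cell satisfies it; stays.
  (1,2) → (3,1).
  (1,3): now satisfied by earlier moves; stays.
Resulting grid:
2 _ 2 2
1 1 1 1
1 _ 1 1
Unsatisfied now: (1,1).

1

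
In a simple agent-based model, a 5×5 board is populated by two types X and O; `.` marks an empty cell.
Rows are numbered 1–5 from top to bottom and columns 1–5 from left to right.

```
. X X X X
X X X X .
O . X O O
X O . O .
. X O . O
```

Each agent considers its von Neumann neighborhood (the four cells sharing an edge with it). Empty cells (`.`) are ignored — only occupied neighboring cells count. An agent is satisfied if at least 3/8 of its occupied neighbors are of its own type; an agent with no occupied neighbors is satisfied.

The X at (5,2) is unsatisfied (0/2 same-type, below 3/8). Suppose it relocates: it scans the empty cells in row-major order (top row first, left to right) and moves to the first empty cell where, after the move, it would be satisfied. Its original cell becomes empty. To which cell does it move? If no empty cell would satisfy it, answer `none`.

Vacating (5,2). Empty cells in order:
  (1,1): 2/2 same-type → satisfied — stop here.

(1,1)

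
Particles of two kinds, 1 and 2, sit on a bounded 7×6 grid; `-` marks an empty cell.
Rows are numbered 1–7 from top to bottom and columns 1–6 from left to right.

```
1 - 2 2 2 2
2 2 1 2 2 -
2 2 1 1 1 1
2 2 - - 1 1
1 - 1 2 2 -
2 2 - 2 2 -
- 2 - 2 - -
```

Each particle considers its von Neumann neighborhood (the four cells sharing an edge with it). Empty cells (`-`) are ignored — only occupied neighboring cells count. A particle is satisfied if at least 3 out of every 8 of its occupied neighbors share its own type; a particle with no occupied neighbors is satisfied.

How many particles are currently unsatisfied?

(1,1)1 0/1 ✗
(1,3)2 1/2 ✓
(1,4)2 3/3 ✓
(1,5)2 3/3 ✓
(1,6)2 1/1 ✓
(2,1)2 2/3 ✓
(2,2)2 2/3 ✓
(2,3)1 1/4 ✗
(2,4)2 2/4 ✓
(2,5)2 2/3 ✓
(3,1)2 3/3 ✓
(3,2)2 3/4 ✓
(3,3)1 2/3 ✓
(3,4)1 2/3 ✓
(3,5)1 3/4 ✓
(3,6)1 2/2 ✓
(4,1)2 2/3 ✓
(4,2)2 2/2 ✓
(4,5)1 2/3 ✓
(4,6)1 2/2 ✓
(5,1)1 0/2 ✗
(5,3)1 0/1 ✗
(5,4)2 2/3 ✓
(5,5)2 2/3 ✓
(6,1)2 1/2 ✓
(6,2)2 2/2 ✓
(6,4)2 3/3 ✓
(6,5)2 2/2 ✓
(7,2)2 1/1 ✓
(7,4)2 1/1 ✓
Unsatisfied: (1,1), (2,3), (5,1), (5,3) — 4 in total.

4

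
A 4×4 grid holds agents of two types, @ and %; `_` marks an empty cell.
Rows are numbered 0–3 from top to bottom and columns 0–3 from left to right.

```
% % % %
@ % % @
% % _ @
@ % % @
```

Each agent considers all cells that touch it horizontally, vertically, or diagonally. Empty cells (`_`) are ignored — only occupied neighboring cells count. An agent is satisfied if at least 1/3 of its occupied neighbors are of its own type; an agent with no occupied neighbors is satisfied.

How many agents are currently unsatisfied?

(0,0)% 2/3 ✓
(0,1)% 4/5 ✓
(0,2)% 4/5 ✓
(0,3)% 2/3 ✓
(1,0)@ 0/5 ✗
(1,1)% 6/7 ✓
(1,2)% 5/7 ✓
(1,3)@ 1/4 ✗
(2,0)% 3/5 ✓
(2,1)% 5/7 ✓
(2,3)@ 2/4 ✓
(3,0)@ 0/3 ✗
(3,1)% 3/4 ✓
(3,2)% 2/4 ✓
(3,3)@ 1/2 ✓
Unsatisfied: (1,0), (1,3), (3,0) — 3 in total.

3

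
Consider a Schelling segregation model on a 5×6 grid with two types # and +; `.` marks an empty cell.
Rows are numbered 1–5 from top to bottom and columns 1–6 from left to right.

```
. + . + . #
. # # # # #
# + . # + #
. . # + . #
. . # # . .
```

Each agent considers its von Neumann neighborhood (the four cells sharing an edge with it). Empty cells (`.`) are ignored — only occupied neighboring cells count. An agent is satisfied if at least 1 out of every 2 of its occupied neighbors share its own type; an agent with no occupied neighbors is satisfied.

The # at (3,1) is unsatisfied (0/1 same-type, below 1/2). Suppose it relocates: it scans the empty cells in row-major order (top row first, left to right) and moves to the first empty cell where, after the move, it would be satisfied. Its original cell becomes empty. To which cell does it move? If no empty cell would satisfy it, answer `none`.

Vacating (3,1). Empty cells in order:
  (1,1): 0/1 same-type → still unsatisfied.
  (1,3): 1/3 same-type → still unsatisfied.
  (1,5): 2/3 same-type → satisfied — stop here.

(1,5)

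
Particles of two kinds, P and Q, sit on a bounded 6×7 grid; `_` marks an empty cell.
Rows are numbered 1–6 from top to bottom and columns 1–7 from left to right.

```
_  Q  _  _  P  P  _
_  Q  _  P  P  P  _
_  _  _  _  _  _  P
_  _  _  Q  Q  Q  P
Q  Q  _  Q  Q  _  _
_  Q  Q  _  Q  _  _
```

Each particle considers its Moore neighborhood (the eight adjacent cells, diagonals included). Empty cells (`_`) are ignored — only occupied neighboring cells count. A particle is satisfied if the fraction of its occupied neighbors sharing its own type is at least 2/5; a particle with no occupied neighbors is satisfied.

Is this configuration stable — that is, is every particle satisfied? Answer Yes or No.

Yes

Row 1: (1,2)Q 1/1 satisfied · (1,5)P 4/4 satisfied · (1,6)P 3/3 satisfied
Row 2: (2,2)Q 1/1 satisfied · (2,4)P 2/2 satisfied · (2,5)P 4/4 satisfied · (2,6)P 4/4 satisfied
Row 3: (3,7)P 2/3 satisfied
Row 4: (4,4)Q 3/3 satisfied · (4,5)Q 4/4 satisfied · (4,6)Q 2/4 satisfied · (4,7)P 1/2 satisfied
Row 5: (5,1)Q 2/2 satisfied · (5,2)Q 3/3 satisfied · (5,4)Q 5/5 satisfied · (5,5)Q 5/5 satisfied
Row 6: (6,2)Q 3/3 satisfied · (6,3)Q 3/3 satisfied · (6,5)Q 2/2 satisfied
All meet the threshold, so the configuration is stable.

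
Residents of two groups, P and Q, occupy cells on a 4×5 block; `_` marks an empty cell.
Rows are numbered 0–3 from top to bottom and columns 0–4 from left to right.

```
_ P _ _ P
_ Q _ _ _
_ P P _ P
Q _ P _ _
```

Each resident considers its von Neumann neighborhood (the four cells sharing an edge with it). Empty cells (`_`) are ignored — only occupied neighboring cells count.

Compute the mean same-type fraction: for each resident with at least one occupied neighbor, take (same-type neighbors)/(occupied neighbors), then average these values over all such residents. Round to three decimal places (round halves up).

0.500

Row 0: (0,1)P 0/1 · (0,4)P — no occupied neighbors
Row 1: (1,1)Q 0/2
Row 2: (2,1)P 1/2 · (2,2)P 2/2 · (2,4)P — no occupied neighbors
Row 3: (3,0)Q — no occupied neighbors · (3,2)P 1/1
Sum over 5 residents: 0/1 + 0/2 + 1/2 + 2/2 + 1/1 = 5/2; mean = 5/2 ÷ 5 = 1/2 = 0.5 → 0.500.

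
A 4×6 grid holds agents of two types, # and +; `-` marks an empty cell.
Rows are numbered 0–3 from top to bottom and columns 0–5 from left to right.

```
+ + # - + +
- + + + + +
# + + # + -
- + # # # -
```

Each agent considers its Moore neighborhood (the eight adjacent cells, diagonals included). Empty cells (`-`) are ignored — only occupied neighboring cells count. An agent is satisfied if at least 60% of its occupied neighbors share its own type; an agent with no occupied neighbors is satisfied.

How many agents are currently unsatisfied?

6

(0,0)+ 2/2 ✓
(0,1)+ 3/4 ✓
(0,2)# 0/4 ✗
(0,4)+ 4/4 ✓
(0,5)+ 3/3 ✓
(1,1)+ 5/7 ✓
(1,2)+ 5/7 ✓
(1,3)+ 5/7 ✓
(1,4)+ 5/6 ✓
(1,5)+ 4/4 ✓
(2,0)# 0/3 ✗
(2,1)+ 4/6 ✓
(2,2)+ 5/8 ✓
(2,3)# 3/8 ✗
(2,4)+ 3/6 ✗
(3,1)+ 2/4 ✗
(3,2)# 2/5 ✗
(3,3)# 3/5 ✓
(3,4)# 2/3 ✓
Unsatisfied: (0,2), (2,0), (2,3), (2,4), (3,1), (3,2) — 6 in total.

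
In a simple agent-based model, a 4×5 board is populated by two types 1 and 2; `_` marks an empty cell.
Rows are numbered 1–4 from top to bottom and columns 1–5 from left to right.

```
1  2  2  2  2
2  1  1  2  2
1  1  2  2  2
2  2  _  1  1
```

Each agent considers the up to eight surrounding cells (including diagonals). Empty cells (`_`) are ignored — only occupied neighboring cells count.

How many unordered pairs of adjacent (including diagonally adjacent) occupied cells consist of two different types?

24

Scan each occupied cell's neighbors to the right and below (and the two forward diagonals) so each pair is counted once.
Row 1: 1(1,1)–2(1,2)≠ 1(1,1)–2(2,1)≠ 1(1,1)–1(2,2)= 2(1,2)–2(1,3)= 2(1,2)–1(2,2)≠ 2(1,2)–1(2,3)≠ 2(1,2)–2(2,1)= 2(1,3)–2(1,4)= 2(1,3)–1(2,3)≠ 2(1,3)–2(2,4)= 2(1,3)–1(2,2)≠ 2(1,4)–2(1,5)= 2(1,4)–2(2,4)= 2(1,4)–2(2,5)= 2(1,4)–1(2,3)≠ 2(1,5)–2(2,5)= 2(1,5)–2(2,4)=  → 7/17 unlike.
Row 2: 2(2,1)–1(2,2)≠ 2(2,1)–1(3,1)≠ 2(2,1)–1(3,2)≠ 1(2,2)–1(2,3)= 1(2,2)–1(3,2)= 1(2,2)–2(3,3)≠ 1(2,2)–1(3,1)= 1(2,3)–2(2,4)≠ 1(2,3)–2(3,3)≠ 1(2,3)–2(3,4)≠ 1(2,3)–1(3,2)= 2(2,4)–2(2,5)= 2(2,4)–2(3,4)= 2(2,4)–2(3,5)= 2(2,4)–2(3,3)= 2(2,5)–2(3,5)= 2(2,5)–2(3,4)=  → 7/17 unlike.
Row 3: 1(3,1)–1(3,2)= 1(3,1)–2(4,1)≠ 1(3,1)–2(4,2)≠ 1(3,2)–2(3,3)≠ 1(3,2)–2(4,2)≠ 1(3,2)–2(4,1)≠ 2(3,3)–2(3,4)= 2(3,3)–1(4,4)≠ 2(3,3)–2(4,2)= 2(3,4)–2(3,5)= 2(3,4)–1(4,4)≠ 2(3,4)–1(4,5)≠ 2(3,5)–1(4,5)≠ 2(3,5)–1(4,4)≠  → 10/14 unlike.
Row 4: 2(4,1)–2(4,2)= 1(4,4)–1(4,5)=  → 0/2 unlike.
Total adjacent occupied pairs: 50; unlike-type pairs: 24.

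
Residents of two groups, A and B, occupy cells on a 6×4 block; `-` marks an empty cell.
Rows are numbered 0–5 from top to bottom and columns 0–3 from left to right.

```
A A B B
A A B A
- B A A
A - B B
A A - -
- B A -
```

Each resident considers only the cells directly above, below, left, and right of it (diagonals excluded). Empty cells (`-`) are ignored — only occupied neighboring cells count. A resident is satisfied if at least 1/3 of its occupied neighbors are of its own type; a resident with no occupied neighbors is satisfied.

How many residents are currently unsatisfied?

5

Row 0: (0,0)A 2/2 satisfied · (0,1)A 2/3 satisfied · (0,2)B 2/3 satisfied · (0,3)B 1/2 satisfied
Row 1: (1,0)A 2/2 satisfied · (1,1)A 2/4 satisfied · (1,2)B 1/4 not · (1,3)A 1/3 satisfied
Row 2: (2,1)B 0/2 not · (2,2)A 1/4 not · (2,3)A 2/3 satisfied
Row 3: (3,0)A 1/1 satisfied · (3,2)B 1/2 satisfied · (3,3)B 1/2 satisfied
Row 4: (4,0)A 2/2 satisfied · (4,1)A 1/2 satisfied
Row 5: (5,1)B 0/2 not · (5,2)A 0/1 not
Unsatisfied: (1,2), (2,1), (2,2), (5,1), (5,2) — 5 in total.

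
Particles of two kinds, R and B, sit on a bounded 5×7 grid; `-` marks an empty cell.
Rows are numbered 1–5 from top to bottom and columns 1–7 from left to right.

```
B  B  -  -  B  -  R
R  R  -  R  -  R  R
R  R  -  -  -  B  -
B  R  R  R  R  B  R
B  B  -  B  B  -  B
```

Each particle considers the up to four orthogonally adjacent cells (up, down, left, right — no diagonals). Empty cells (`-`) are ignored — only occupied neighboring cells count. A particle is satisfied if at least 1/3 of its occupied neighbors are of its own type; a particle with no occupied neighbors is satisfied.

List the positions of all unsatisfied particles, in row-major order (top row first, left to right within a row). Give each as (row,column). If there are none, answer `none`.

Row 1: (1,1)B 1/2 ok · (1,2)B 1/2 ok · (1,5)B 0/0 ok · (1,7)R 1/1 ok
Row 2: (2,1)R 2/3 ok · (2,2)R 2/3 ok · (2,4)R 0/0 ok · (2,6)R 1/2 ok · (2,7)R 2/2 ok
Row 3: (3,1)R 2/3 ok · (3,2)R 3/3 ok · (3,6)B 1/2 ok
Row 4: (4,1)B 1/3 ok · (4,2)R 2/4 ok · (4,3)R 2/2 ok · (4,4)R 2/3 ok · (4,5)R 1/3 ok · (4,6)B 1/3 ok · (4,7)R 0/2 unhappy
Row 5: (5,1)B 2/2 ok · (5,2)B 1/2 ok · (5,4)B 1/2 ok · (5,5)B 1/2 ok · (5,7)B 0/1 unhappy

(4,7), (5,7)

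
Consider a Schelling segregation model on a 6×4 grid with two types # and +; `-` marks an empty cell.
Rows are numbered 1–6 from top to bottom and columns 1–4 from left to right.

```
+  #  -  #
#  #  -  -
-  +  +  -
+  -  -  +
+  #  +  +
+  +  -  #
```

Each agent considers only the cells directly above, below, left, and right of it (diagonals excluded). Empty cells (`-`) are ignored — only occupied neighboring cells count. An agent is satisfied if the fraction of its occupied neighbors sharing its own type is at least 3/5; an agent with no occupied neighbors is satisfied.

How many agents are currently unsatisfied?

(1,1)+ 0/2 ✗
(1,2)# 1/2 ✗
(1,4)# 0/0 ✓
(2,1)# 1/2 ✗
(2,2)# 2/3 ✓
(3,2)+ 1/2 ✗
(3,3)+ 1/1 ✓
(4,1)+ 1/1 ✓
(4,4)+ 1/1 ✓
(5,1)+ 2/3 ✓
(5,2)# 0/3 ✗
(5,3)+ 1/2 ✗
(5,4)+ 2/3 ✓
(6,1)+ 2/2 ✓
(6,2)+ 1/2 ✗
(6,4)# 0/1 ✗
Unsatisfied: (1,1), (1,2), (2,1), (3,2), (5,2), (5,3), (6,2), (6,4) — 8 in total.

8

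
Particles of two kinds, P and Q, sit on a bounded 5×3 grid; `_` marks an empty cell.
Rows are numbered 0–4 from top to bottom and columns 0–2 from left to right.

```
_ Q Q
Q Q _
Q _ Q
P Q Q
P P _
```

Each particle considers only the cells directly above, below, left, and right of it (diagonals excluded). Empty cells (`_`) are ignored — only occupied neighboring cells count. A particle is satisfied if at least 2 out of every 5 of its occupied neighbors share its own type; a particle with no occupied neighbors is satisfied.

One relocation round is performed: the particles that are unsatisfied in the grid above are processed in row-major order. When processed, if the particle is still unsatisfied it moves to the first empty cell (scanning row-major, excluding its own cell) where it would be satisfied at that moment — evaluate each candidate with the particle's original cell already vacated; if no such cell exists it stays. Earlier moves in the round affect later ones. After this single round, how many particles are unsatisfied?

0

Initially unsatisfied (in order): (3,0), (3,1).
  (3,0) → (4,2).
  (3,1): now satisfied by earlier moves; stays.
Resulting grid:
_ Q Q
Q Q _
Q _ Q
_ Q Q
P P P
All satisfied now.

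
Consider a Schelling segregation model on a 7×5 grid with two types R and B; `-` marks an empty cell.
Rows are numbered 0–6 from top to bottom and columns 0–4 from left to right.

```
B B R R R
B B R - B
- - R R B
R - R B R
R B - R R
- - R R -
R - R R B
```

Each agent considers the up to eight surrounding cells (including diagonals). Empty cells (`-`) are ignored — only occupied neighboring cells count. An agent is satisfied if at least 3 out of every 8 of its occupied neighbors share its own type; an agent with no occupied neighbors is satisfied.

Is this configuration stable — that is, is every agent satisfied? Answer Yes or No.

(0,0)B 3/3 ok
(0,1)B 3/5 ok
(0,2)R 2/4 ok
(0,3)R 3/4 ok
(0,4)R 1/2 ok
(1,0)B 3/3 ok
(1,1)B 3/6 ok
(1,2)R 4/6 ok
(1,4)B 1/4 unhappy
(2,2)R 3/5 ok
(2,3)R 4/7 ok
(2,4)B 2/4 ok
(3,0)R 1/2 ok
(3,2)R 3/5 ok
(3,3)B 1/7 unhappy
(3,4)R 3/5 ok
(4,0)R 1/2 ok
(4,1)B 0/4 unhappy
(4,3)R 5/6 ok
(4,4)R 3/4 ok
(5,2)R 4/5 ok
(5,3)R 5/6 ok
(6,0)R 0/0 ok
(6,2)R 3/3 ok
(6,3)R 3/4 ok
(6,4)B 0/2 unhappy
For instance (1,4) has only 1/4 same-type neighbors, below 3/8.

No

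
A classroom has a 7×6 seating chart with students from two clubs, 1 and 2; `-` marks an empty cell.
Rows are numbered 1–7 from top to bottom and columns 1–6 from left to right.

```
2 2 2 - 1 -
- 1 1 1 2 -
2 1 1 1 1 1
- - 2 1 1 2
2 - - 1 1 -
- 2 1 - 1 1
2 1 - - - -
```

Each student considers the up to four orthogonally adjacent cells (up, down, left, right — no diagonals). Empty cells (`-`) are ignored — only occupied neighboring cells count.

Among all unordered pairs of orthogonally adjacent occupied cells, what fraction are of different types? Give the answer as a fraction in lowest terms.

13/32

Scan each occupied cell's neighbors to the right and below so each pair is counted once.
Row 1: 2(1,1)–2(1,2)= 2(1,2)–2(1,3)= 2(1,2)–1(2,2)≠ 2(1,3)–1(2,3)≠ 1(1,5)–2(2,5)≠  → 3/5 unlike.
Row 2: 1(2,2)–1(2,3)= 1(2,2)–1(3,2)= 1(2,3)–1(2,4)= 1(2,3)–1(3,3)= 1(2,4)–2(2,5)≠ 1(2,4)–1(3,4)= 2(2,5)–1(3,5)≠  → 2/7 unlike.
Row 3: 2(3,1)–1(3,2)≠ 1(3,2)–1(3,3)= 1(3,3)–1(3,4)= 1(3,3)–2(4,3)≠ 1(3,4)–1(3,5)= 1(3,4)–1(4,4)= 1(3,5)–1(3,6)= 1(3,5)–1(4,5)= 1(3,6)–2(4,6)≠  → 3/9 unlike.
Row 4: 2(4,3)–1(4,4)≠ 1(4,4)–1(4,5)= 1(4,4)–1(5,4)= 1(4,5)–2(4,6)≠ 1(4,5)–1(5,5)=  → 2/5 unlike.
Row 5: 1(5,4)–1(5,5)= 1(5,5)–1(6,5)=  → 0/2 unlike.
Row 6: 2(6,2)–1(6,3)≠ 2(6,2)–1(7,2)≠ 1(6,5)–1(6,6)=  → 2/3 unlike.
Row 7: 2(7,1)–1(7,2)≠  → 1/1 unlike.
Total adjacent occupied pairs: 32; unlike-type pairs: 13.
13/32 is already in lowest terms.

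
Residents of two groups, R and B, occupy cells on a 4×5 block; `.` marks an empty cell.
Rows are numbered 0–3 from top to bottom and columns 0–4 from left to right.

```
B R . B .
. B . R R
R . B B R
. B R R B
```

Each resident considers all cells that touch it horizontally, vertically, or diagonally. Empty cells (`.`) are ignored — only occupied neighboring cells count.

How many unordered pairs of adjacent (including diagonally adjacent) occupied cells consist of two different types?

Scan each occupied cell's neighbors to the right and below (and the two forward diagonals) so each pair is counted once.
From row 0: 4 unlike of 5 pairs (running 4/5).
From row 1: 4 unlike of 8 pairs (running 8/13).
From row 2: 7 unlike of 11 pairs (running 15/24).
From row 3: 2 unlike of 3 pairs (running 17/27).
Total adjacent occupied pairs: 27; unlike-type pairs: 17.

17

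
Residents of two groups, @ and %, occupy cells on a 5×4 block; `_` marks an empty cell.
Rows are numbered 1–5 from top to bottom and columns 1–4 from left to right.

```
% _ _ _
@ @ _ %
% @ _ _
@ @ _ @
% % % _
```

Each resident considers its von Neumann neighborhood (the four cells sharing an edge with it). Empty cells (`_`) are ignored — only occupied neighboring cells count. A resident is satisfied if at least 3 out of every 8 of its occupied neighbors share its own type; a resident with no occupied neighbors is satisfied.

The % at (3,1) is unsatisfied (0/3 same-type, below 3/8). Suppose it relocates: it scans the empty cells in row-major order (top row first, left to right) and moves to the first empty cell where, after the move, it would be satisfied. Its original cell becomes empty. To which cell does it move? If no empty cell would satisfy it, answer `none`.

(1,2)

Vacating (3,1). Empty cells in order:
  (1,2): 1/2 same-type → satisfied — stop here.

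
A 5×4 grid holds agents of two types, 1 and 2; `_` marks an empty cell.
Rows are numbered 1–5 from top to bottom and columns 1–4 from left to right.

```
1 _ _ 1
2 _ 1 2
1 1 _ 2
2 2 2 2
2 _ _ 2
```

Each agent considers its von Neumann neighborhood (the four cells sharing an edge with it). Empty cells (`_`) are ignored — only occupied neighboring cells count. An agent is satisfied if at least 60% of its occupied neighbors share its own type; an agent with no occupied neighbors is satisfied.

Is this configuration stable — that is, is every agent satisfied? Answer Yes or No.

Row 1: (1,1)1 0/1 ✗ · (1,4)1 0/1 ✗
Row 2: (2,1)2 0/2 ✗ · (2,3)1 0/1 ✗ · (2,4)2 1/3 ✗
Row 3: (3,1)1 1/3 ✗ · (3,2)1 1/2 ✗ · (3,4)2 2/2 ✓
Row 4: (4,1)2 2/3 ✓ · (4,2)2 2/3 ✓ · (4,3)2 2/2 ✓ · (4,4)2 3/3 ✓
Row 5: (5,1)2 1/1 ✓ · (5,4)2 1/1 ✓
For instance (1,1) has only 0/1 same-type neighbors, below 3/5.

No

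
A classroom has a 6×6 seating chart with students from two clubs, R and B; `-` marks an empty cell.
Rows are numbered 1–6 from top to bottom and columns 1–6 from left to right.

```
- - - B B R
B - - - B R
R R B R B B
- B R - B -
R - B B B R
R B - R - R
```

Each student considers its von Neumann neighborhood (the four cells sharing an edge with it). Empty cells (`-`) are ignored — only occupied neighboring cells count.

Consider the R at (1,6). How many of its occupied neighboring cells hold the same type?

Occupied neighbors of (1,6): (2,6)=R, (1,5)=B.
Same type (R): 1 of 2.

1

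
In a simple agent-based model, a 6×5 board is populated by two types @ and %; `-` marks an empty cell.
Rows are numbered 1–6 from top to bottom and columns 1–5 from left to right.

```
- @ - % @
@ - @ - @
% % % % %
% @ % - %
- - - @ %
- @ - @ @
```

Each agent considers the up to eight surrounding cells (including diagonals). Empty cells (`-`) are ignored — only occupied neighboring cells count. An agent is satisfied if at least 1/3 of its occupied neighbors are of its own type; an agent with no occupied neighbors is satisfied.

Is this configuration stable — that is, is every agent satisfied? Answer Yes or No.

(1,2)@ 2/2 ok
(1,4)% 0/3 unhappy
(1,5)@ 1/2 ok
(2,1)@ 1/3 ok
(2,3)@ 1/5 unhappy
(2,5)@ 1/4 unhappy
(3,1)% 2/4 ok
(3,2)% 4/7 ok
(3,3)% 3/5 ok
(3,4)% 4/6 ok
(3,5)% 2/3 ok
(4,1)% 2/3 ok
(4,2)@ 0/5 unhappy
(4,3)% 3/5 ok
(4,5)% 3/4 ok
(5,4)@ 2/5 ok
(5,5)% 1/4 unhappy
(6,2)@ 0/0 ok
(6,4)@ 2/3 ok
(6,5)@ 2/3 ok
For instance (1,4) has only 0/3 same-type neighbors, below 1/3.

No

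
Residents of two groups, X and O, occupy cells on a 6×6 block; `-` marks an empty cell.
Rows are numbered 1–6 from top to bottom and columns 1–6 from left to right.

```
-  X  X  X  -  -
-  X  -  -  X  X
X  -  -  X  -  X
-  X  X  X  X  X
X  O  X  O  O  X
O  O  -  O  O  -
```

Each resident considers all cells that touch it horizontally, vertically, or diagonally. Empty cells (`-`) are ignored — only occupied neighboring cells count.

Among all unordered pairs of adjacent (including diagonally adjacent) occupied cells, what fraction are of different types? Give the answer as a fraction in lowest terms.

17/52

Scan each occupied cell's neighbors to the right and below (and the two forward diagonals) so each pair is counted once.
From row 1: 0 unlike of 5 pairs (running 0/5).
From row 2: 0 unlike of 5 pairs (running 0/10).
From row 3: 0 unlike of 6 pairs (running 0/16).
From row 4: 8 unlike of 18 pairs (running 8/34).
From row 5: 9 unlike of 16 pairs (running 17/50).
From row 6: 0 unlike of 2 pairs (running 17/52).
Total adjacent occupied pairs: 52; unlike-type pairs: 17.
17/52 is already in lowest terms.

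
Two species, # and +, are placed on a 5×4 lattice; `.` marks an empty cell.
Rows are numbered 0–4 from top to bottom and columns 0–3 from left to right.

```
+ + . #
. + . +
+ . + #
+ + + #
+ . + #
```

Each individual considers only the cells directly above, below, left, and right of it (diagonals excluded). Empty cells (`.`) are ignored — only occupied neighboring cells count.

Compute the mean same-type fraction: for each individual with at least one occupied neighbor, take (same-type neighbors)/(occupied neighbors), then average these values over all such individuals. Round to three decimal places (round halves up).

0.683

(0,0)+ 1/1
(0,1)+ 2/2
(0,3)# 0/1
(1,1)+ 1/1
(1,3)+ 0/2
(2,0)+ 1/1
(2,2)+ 1/2
(2,3)# 1/3
(3,0)+ 3/3
(3,1)+ 2/2
(3,2)+ 3/4
(3,3)# 2/3
(4,0)+ 1/1
(4,2)+ 1/2
(4,3)# 1/2
Sum over 15 individuals: 1/1 + 2/2 + 0/1 + 1/1 + 0/2 + 1/1 + 1/2 + 1/3 + 3/3 + 2/2 + 3/4 + 2/3 + 1/1 + 1/2 + 1/2 = 41/4; mean = 41/4 ÷ 15 = 41/60 = 0.683333… → 0.683.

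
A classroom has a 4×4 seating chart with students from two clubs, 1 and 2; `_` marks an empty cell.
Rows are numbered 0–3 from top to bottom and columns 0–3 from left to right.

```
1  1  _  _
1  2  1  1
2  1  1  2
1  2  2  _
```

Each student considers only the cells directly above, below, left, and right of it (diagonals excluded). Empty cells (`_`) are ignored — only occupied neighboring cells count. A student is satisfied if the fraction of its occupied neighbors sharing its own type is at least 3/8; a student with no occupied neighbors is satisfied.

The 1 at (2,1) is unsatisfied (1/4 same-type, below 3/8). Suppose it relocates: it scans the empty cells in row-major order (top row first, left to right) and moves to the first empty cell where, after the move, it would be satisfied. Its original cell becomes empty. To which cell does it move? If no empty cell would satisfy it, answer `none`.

Vacating (2,1). Empty cells in order:
  (0,2): 2/2 same-type → satisfied — stop here.

(0,2)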